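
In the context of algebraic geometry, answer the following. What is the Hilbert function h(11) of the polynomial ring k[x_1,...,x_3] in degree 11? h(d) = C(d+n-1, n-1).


The Hilbert function for the polynomial ring in 3 variables is:
h(d) = C(d+n-1, n-1)
h(11) = C(11+3-1, 3-1) = C(13, 2)
= 13! / (2! * 11!)
= 78

78


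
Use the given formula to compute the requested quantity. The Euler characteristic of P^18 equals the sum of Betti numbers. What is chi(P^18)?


The complex projective space P^18 has one cell in each even real dimension 0, 2, ..., 36.
The cohomology groups are H^{2k}(P^18) = Z for k = 0,...,18, and 0 otherwise.
Euler characteristic = sum of Betti numbers = 1 per even-dimensional cohomology group.
chi(P^18) = 18 + 1 = 19

19


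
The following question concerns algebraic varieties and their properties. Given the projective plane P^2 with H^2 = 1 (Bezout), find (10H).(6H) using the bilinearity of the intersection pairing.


Using bilinearity of the intersection pairing on the projective plane P^2:
(aH).(bH) = ab * (H.H)
We have H^2 = 1 (Bezout).
D.E = (10H).(6H) = 10*6*1
= 60*1
= 60

60


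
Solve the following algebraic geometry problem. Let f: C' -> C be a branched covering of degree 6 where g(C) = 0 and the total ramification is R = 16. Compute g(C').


Riemann-Hurwitz formula: 2g' - 2 = d(2g - 2) + R
Given: d = 6, g = 0, R = 16
2g' - 2 = 6*(2*0 - 2) + 16
2g' - 2 = 6*(-2) + 16
2g' - 2 = -12 + 16 = 4
2g' = 6
g' = 3

3


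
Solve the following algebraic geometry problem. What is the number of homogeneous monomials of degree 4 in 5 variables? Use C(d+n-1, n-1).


The number of degree-4 monomials in 5 variables is C(d+n-1, n-1).
= C(4+5-1, 5-1) = C(8, 4)
= 70

70


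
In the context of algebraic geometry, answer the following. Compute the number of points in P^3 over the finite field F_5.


P^3(F_5) has (q^(n+1) - 1)/(q - 1) points.
= 5^3 + 5^2 + 5^1 + 5^0
= 125 + 25 + 5 + 1
= 156

156


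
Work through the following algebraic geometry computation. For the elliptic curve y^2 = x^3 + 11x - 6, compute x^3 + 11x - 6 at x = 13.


Compute x^3 + 11x - 6 at x = 13:
x^3 = 13^3 = 2197
11*x = 11*13 = 143
Sum: 2197 + 143 - 6 = 2334

2334


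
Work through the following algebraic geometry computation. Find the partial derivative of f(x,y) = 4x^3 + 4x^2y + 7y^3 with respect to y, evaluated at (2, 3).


df/dy = 4*x^2 + 3*7*y^2
At (2,3): 4*2^2 + 3*7*3^2
= 16 + 189
= 205

205


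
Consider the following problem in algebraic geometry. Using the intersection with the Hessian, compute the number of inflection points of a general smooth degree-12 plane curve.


For a general smooth plane curve C of degree d, the inflection points are
the intersection of C with its Hessian curve, which has degree 3(d-2).
By Bezout, the total intersection number is d * 3(d-2) = 12 * 30 = 360.
For a general curve every flex is ordinary, so each contributes
multiplicity 1 to C·Hess(C), and the number of distinct inflection
points is 3d(d-2).
Inflection points = 3*12*(12-2) = 3*12*10 = 360

360


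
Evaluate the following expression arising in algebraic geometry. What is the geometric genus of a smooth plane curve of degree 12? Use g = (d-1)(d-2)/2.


Using the genus formula for smooth plane curves:
g = (d-1)(d-2)/2
g = (12-1)(12-2)/2
g = 11*10/2
g = 110/2 = 55

55


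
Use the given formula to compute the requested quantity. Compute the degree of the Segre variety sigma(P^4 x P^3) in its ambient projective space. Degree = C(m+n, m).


The degree of the Segre variety P^4 x P^3 is C(m+n, m).
= C(7, 4)
= 35

35


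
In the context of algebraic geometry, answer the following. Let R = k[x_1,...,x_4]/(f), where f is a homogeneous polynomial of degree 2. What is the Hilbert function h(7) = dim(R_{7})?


For R = k[x_1,...,x_n]/(f) with f homogeneous of degree e:
The Hilbert series is (1 - t^e)/(1 - t)^n.
So h(d) = C(d+n-1, n-1) - C(d-e+n-1, n-1) for d >= e.
With n=4, e=2, d=7:
C(7+4-1, 4-1) = C(10, 3) = 120
C(7-2+4-1, 4-1) = C(8, 3) = 56
h(7) = 120 - 56 = 64

64


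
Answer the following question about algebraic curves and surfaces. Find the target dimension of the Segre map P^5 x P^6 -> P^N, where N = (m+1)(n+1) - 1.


The Segre embedding maps P^m x P^n into P^N via
all products of coordinates from each factor.
N = (m+1)(n+1) - 1
N = (5+1)(6+1) - 1
N = 6*7 - 1
N = 42 - 1 = 41

41


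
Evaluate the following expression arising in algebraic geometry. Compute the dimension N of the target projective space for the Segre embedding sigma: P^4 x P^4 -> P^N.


The Segre embedding maps P^m x P^n into P^N via
all products of coordinates from each factor.
N = (m+1)(n+1) - 1
N = (4+1)(4+1) - 1
N = 5*5 - 1
N = 25 - 1 = 24

24


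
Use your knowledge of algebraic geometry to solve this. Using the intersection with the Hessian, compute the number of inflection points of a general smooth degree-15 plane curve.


For a general smooth plane curve C of degree d, the inflection points are
the intersection of C with its Hessian curve, which has degree 3(d-2).
By Bezout, the total intersection number is d * 3(d-2) = 15 * 39 = 585.
For a general curve every flex is ordinary, so each contributes
multiplicity 1 to C·Hess(C), and the number of distinct inflection
points is 3d(d-2).
Inflection points = 3*15*(15-2) = 3*15*13 = 585

585


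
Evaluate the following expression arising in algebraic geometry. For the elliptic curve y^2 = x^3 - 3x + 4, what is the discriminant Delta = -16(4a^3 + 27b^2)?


Compute each component:
4a^3 = 4*(-3)^3 = 4*(-27) = -108
27b^2 = 27*4^2 = 27*16 = 432
4a^3 + 27b^2 = -108 + 432 = 324
Delta = -16*324 = -5184

-5184


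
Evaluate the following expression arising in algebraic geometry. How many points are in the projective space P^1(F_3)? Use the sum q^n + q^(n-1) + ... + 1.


P^1(F_3) has (q^(n+1) - 1)/(q - 1) points.
= 3^1 + 3^0
= 3 + 1
= 4

4


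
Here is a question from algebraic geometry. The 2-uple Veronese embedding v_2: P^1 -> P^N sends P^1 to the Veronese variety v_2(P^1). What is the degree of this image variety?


The Veronese variety v_2(P^1) has degree d^r.
d^r = 2^1 = 2

2


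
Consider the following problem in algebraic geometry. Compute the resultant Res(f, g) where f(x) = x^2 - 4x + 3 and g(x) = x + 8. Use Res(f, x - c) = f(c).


For Res(f, x - c), we evaluate f at x = c.
f(-8) = (-8)^2 - 4*(-8) + 3
= 64 + 32 + 3
= 96 + 3 = 99
Res(f, g) = 99

99


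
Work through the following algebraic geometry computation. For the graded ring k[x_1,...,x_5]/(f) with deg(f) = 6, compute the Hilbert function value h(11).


For R = k[x_1,...,x_n]/(f) with f homogeneous of degree e:
The Hilbert series is (1 - t^e)/(1 - t)^n.
So h(d) = C(d+n-1, n-1) - C(d-e+n-1, n-1) for d >= e.
With n=5, e=6, d=11:
C(11+5-1, 5-1) = C(15, 4) = 1365
C(11-6+5-1, 5-1) = C(9, 4) = 126
h(11) = 1365 - 126 = 1239

1239


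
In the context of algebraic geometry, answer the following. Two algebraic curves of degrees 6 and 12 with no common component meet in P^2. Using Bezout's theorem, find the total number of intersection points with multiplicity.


Bezout's theorem states the intersection count equals the product of degrees.
Intersection count = 6 * 12 = 72

72


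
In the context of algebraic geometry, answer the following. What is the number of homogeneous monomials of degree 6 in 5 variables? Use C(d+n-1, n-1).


The number of degree-6 monomials in 5 variables is C(d+n-1, n-1).
= C(6+5-1, 5-1) = C(10, 4)
= 210

210


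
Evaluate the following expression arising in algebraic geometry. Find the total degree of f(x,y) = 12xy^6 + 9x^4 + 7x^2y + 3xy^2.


Examine each term for its total degree (sum of exponents).
  Term '12xy^6' has total degree 1+6 = 7.
  Term '9x^4' has total degree 4+0 = 4.
  Term '7x^2y' has total degree 2+1 = 3.
  Term '3xy^2' has total degree 1+2 = 3.
The maximum total degree among all terms is 7.

7


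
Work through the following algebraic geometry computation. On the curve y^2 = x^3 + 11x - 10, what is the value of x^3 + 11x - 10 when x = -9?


Compute x^3 + 11x - 10 at x = -9:
x^3 = (-9)^3 = -729
11*x = 11*(-9) = -99
Sum: -729 - 99 - 10 = -838

-838


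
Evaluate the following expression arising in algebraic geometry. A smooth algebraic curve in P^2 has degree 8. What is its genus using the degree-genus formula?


Using the genus formula for smooth plane curves:
g = (d-1)(d-2)/2
g = (8-1)(8-2)/2
g = 7*6/2
g = 42/2 = 21

21


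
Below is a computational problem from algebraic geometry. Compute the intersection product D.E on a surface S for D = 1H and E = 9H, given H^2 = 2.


Using bilinearity of the intersection pairing on a surface S:
(aH).(bH) = ab * (H.H)
We have H^2 = 2.
D.E = (1H).(9H) = 1*9*2
= 9*2
= 18

18


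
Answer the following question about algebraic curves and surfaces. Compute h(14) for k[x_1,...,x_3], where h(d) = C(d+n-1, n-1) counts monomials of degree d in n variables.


The Hilbert function for the polynomial ring in 3 variables is:
h(d) = C(d+n-1, n-1)
h(14) = C(14+3-1, 3-1) = C(16, 2)
= 16! / (2! * 14!)
= 120

120


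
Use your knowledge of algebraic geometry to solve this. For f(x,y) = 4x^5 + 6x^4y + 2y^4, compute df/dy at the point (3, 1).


df/dy = 6*x^4 + 4*2*y^3
At (3,1): 6*3^4 + 4*2*1^3
= 486 + 8
= 494

494


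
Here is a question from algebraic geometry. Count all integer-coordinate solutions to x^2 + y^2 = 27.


Systematically check integer values of x where x^2 <= 27.
For each valid x, check if 27 - x^2 is a perfect square.
Total integer solutions found: 0

0


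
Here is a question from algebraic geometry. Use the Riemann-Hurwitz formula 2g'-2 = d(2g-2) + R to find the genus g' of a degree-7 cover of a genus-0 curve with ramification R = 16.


Riemann-Hurwitz formula: 2g' - 2 = d(2g - 2) + R
Given: d = 7, g = 0, R = 16
2g' - 2 = 7*(2*0 - 2) + 16
2g' - 2 = 7*(-2) + 16
2g' - 2 = -14 + 16 = 2
2g' = 4
g' = 2

2


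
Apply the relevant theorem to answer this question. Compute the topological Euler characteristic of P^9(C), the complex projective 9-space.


The complex projective space P^9 has one cell in each even real dimension 0, 2, ..., 18.
The cohomology groups are H^{2k}(P^9) = Z for k = 0,...,9, and 0 otherwise.
Euler characteristic = sum of Betti numbers = 1 per even-dimensional cohomology group.
chi(P^9) = 9 + 1 = 10

10


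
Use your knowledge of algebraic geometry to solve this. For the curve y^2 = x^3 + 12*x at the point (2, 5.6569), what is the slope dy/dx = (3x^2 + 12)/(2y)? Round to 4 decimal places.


Using implicit differentiation of y^2 = x^3 + 12*x:
2y * dy/dx = 3x^2 + 12
dy/dx = (3x^2 + 12)/(2y)
Numerator: 3*2^2 + 12 = 24
Denominator: 2*5.6569 = 11.3138
dy/dx = 24/11.3138 = 2.1213

2.1213


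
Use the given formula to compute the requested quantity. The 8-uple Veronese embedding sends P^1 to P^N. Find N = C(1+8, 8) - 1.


The Veronese embedding v_d: P^n -> P^N maps each point to all
degree-d monomials in n+1 homogeneous coordinates.
N = C(n+d, d) - 1
N = C(1+8, 8) - 1
N = C(9, 8) - 1
C(9, 8) = 9
N = 9 - 1 = 8

8


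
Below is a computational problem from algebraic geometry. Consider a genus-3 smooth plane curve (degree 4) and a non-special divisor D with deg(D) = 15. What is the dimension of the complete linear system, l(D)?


First, compute the genus of a smooth plane curve of degree 4:
g = (d-1)(d-2)/2 = (4-1)(4-2)/2 = 3
For a non-special divisor D (i.e., h^1(D) = 0), Riemann-Roch gives:
l(D) = deg(D) - g + 1
Since deg(D) = 15 >= 2g - 1 = 5, D is non-special.
l(D) = 15 - 3 + 1 = 13

13


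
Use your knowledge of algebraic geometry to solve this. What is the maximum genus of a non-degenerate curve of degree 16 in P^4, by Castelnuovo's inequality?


Castelnuovo's bound: write d - 1 = m(r-1) + epsilon with 0 <= epsilon < r-1.
d - 1 = 16 - 1 = 15
r - 1 = 4 - 1 = 3
15 = 5*3 + 0, so m = 5, epsilon = 0
pi(d, r) = m(m-1)(r-1)/2 + m*epsilon
= 5*4*3/2 + 5*0
= 60/2 + 0
= 30 + 0 = 30

30


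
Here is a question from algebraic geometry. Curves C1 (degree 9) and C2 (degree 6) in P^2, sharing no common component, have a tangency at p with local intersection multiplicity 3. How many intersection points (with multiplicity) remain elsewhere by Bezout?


By Bezout's theorem, the total intersection number is d1 * d2.
Total = 9 * 6 = 54
Intersection multiplicity at p = 3
Remaining intersections = 54 - 3 = 51

51


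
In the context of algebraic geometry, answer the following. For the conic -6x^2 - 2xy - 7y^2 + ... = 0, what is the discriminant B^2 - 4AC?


The discriminant of a conic Ax^2 + Bxy + Cy^2 + ... = 0 is B^2 - 4AC.
B^2 = (-2)^2 = 4
4AC = 4*(-6)*(-7) = 168
Discriminant = 4 - 168 = -164

-164


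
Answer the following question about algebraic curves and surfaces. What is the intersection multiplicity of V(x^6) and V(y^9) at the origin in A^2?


The intersection multiplicity of V(x^a) and V(y^b) at the origin is:
I(O; V(x^6), V(y^9)) = dim_k(k[x,y]/(x^6, y^9))
A basis for k[x,y]/(x^6, y^9) is the set of monomials x^i * y^j
where 0 <= i < 6 and 0 <= j < 9.
The number of such monomials is 6 * 9 = 54

54


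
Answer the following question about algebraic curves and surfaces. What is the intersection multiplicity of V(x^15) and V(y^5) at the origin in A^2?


The intersection multiplicity of V(x^a) and V(y^b) at the origin is:
I(O; V(x^15), V(y^5)) = dim_k(k[x,y]/(x^15, y^5))
A basis for k[x,y]/(x^15, y^5) is the set of monomials x^i * y^j
where 0 <= i < 15 and 0 <= j < 5.
The number of such monomials is 15 * 5 = 75

75


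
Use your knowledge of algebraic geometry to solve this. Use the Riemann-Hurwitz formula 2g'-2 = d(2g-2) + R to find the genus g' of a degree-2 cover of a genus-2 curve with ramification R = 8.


Riemann-Hurwitz formula: 2g' - 2 = d(2g - 2) + R
Given: d = 2, g = 2, R = 8
2g' - 2 = 2*(2*2 - 2) + 8
2g' - 2 = 2*2 + 8
2g' - 2 = 4 + 8 = 12
2g' = 14
g' = 7

7


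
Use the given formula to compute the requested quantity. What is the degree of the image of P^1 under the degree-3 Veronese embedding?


The Veronese variety v_3(P^1) has degree d^r.
d^r = 3^1 = 3

3


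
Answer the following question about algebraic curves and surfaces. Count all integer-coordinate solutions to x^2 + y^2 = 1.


Systematically check integer values of x where x^2 <= 1.
For each valid x, check if 1 - x^2 is a perfect square.
x=0: 1 - 0 = 1, sqrt = 1 (valid)
x=1: 1 - 1 = 0, sqrt = 0 (valid)
Total integer solutions found: 4

4


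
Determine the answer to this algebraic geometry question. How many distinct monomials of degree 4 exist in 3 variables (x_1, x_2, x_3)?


The number of degree-4 monomials in 3 variables is C(d+n-1, n-1).
= C(4+3-1, 3-1) = C(6, 2)
= 15

15


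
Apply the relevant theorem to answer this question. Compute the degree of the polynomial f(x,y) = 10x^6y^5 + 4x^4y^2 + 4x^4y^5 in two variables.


Examine each term for its total degree (sum of exponents).
  Term '10x^6y^5' has total degree 6+5 = 11.
  Term '4x^4y^2' has total degree 4+2 = 6.
  Term '4x^4y^5' has total degree 4+5 = 9.
The maximum total degree among all terms is 11.

11


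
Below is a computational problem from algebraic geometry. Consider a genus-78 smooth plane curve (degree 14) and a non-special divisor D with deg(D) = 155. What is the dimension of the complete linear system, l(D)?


First, compute the genus of a smooth plane curve of degree 14:
g = (d-1)(d-2)/2 = (14-1)(14-2)/2 = 78
For a non-special divisor D (i.e., h^1(D) = 0), Riemann-Roch gives:
l(D) = deg(D) - g + 1
Since deg(D) = 155 >= 2g - 1 = 155, D is non-special.
l(D) = 155 - 78 + 1 = 78

78


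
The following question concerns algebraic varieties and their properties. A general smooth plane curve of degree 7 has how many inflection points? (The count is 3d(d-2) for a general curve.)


For a general smooth plane curve C of degree d, the inflection points are
the intersection of C with its Hessian curve, which has degree 3(d-2).
By Bezout, the total intersection number is d * 3(d-2) = 7 * 15 = 105.
For a general curve every flex is ordinary, so each contributes
multiplicity 1 to C·Hess(C), and the number of distinct inflection
points is 3d(d-2).
Inflection points = 3*7*(7-2) = 3*7*5 = 105

105


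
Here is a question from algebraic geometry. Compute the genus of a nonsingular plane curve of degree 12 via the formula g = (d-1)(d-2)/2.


Using the genus formula for smooth plane curves:
g = (d-1)(d-2)/2
g = (12-1)(12-2)/2
g = 11*10/2
g = 110/2 = 55

55


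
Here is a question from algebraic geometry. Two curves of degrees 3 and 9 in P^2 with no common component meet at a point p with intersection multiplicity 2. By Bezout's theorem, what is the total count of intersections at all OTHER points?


By Bezout's theorem, the total intersection number is d1 * d2.
Total = 3 * 9 = 27
Intersection multiplicity at p = 2
Remaining intersections = 27 - 2 = 25

25


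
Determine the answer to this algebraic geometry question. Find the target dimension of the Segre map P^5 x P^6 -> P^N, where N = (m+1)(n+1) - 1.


The Segre embedding maps P^m x P^n into P^N via
all products of coordinates from each factor.
N = (m+1)(n+1) - 1
N = (5+1)(6+1) - 1
N = 6*7 - 1
N = 42 - 1 = 41

41


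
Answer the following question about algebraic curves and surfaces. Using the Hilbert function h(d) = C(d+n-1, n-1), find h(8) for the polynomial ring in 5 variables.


The Hilbert function for the polynomial ring in 5 variables is:
h(d) = C(d+n-1, n-1)
h(8) = C(8+5-1, 5-1) = C(12, 4)
= 12! / (4! * 8!)
= 495

495


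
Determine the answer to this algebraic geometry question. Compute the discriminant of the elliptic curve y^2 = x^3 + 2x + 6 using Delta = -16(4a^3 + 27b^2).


Compute each component:
4a^3 = 4*2^3 = 4*8 = 32
27b^2 = 27*6^2 = 27*36 = 972
4a^3 + 27b^2 = 32 + 972 = 1004
Delta = -16*1004 = -16064

-16064


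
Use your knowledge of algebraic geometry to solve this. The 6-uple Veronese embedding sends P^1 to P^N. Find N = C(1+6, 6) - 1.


The Veronese embedding v_d: P^n -> P^N maps each point to all
degree-d monomials in n+1 homogeneous coordinates.
N = C(n+d, d) - 1
N = C(1+6, 6) - 1
N = C(7, 6) - 1
C(7, 6) = 7
N = 7 - 1 = 6

6


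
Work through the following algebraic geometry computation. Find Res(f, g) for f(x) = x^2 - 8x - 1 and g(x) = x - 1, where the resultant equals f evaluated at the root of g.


For Res(f, x - c), we evaluate f at x = c.
f(1) = 1^2 - 8*1 - 1
= 1 - 8 - 1
= -7 - 1 = -8
Res(f, g) = -8

-8


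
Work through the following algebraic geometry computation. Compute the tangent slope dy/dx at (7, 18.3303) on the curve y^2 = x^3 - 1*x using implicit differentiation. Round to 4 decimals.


Using implicit differentiation of y^2 = x^3 - 1*x:
2y * dy/dx = 3x^2 - 1
dy/dx = (3x^2 - 1)/(2y)
Numerator: 3*7^2 - 1 = 146
Denominator: 2*18.3303 = 36.6606
dy/dx = 146/36.6606 = 3.9825

3.9825


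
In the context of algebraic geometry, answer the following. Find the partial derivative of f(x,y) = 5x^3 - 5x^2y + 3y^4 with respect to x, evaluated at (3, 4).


df/dx = 3*5*x^2 + 2*(-5)*x^1*y
At (3,4): 3*5*3^2 + 2*(-5)*3^1*4
= 135 - 120
= 15

15


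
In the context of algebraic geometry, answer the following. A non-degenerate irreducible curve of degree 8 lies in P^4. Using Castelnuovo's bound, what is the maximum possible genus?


Castelnuovo's bound: write d - 1 = m(r-1) + epsilon with 0 <= epsilon < r-1.
d - 1 = 8 - 1 = 7
r - 1 = 4 - 1 = 3
7 = 2*3 + 1, so m = 2, epsilon = 1
pi(d, r) = m(m-1)(r-1)/2 + m*epsilon
= 2*1*3/2 + 2*1
= 6/2 + 2
= 3 + 2 = 5

5


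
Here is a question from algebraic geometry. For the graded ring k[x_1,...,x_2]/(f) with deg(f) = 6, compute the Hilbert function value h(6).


For R = k[x_1,...,x_n]/(f) with f homogeneous of degree e:
The Hilbert series is (1 - t^e)/(1 - t)^n.
So h(d) = C(d+n-1, n-1) - C(d-e+n-1, n-1) for d >= e.
With n=2, e=6, d=6:
C(6+2-1, 2-1) = C(7, 1) = 7
C(6-6+2-1, 2-1) = C(1, 1) = 1
h(6) = 7 - 1 = 6

6


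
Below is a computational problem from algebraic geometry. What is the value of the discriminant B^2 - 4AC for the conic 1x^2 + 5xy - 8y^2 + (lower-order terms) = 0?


The discriminant of a conic Ax^2 + Bxy + Cy^2 + ... = 0 is B^2 - 4AC.
B^2 = 5^2 = 25
4AC = 4*1*(-8) = -32
Discriminant = 25 + 32 = 57

57


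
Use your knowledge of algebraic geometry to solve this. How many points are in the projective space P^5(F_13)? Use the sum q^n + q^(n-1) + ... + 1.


P^5(F_13) has (q^(n+1) - 1)/(q - 1) points.
= 13^5 + 13^4 + 13^3 + 13^2 + 13^1 + 13^0
= 371293 + 28561 + 2197 + 169 + 13 + 1
= 402234

402234


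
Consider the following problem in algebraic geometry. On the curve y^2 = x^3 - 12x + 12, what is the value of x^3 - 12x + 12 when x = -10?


Compute x^3 - 12x + 12 at x = -10:
x^3 = (-10)^3 = -1000
(-12)*x = (-12)*(-10) = 120
Sum: -1000 + 120 + 12 = -868

-868


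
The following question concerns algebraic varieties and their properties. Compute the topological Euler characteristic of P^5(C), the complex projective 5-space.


The complex projective space P^5 has one cell in each even real dimension 0, 2, ..., 10.
The cohomology groups are H^{2k}(P^5) = Z for k = 0,...,5, and 0 otherwise.
Euler characteristic = sum of Betti numbers = 1 per even-dimensional cohomology group.
chi(P^5) = 5 + 1 = 6

6


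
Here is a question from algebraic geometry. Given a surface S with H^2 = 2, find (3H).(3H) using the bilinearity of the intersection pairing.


Using bilinearity of the intersection pairing on a surface S:
(aH).(bH) = ab * (H.H)
We have H^2 = 2.
D.E = (3H).(3H) = 3*3*2
= 9*2
= 18

18


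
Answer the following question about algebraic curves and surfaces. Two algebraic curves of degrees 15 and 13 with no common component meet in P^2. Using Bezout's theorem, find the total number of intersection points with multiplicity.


Bezout's theorem states the intersection count equals the product of degrees.
Intersection count = 15 * 13 = 195

195


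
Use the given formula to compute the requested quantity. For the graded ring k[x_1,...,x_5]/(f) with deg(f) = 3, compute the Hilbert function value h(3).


For R = k[x_1,...,x_n]/(f) with f homogeneous of degree e:
The Hilbert series is (1 - t^e)/(1 - t)^n.
So h(d) = C(d+n-1, n-1) - C(d-e+n-1, n-1) for d >= e.
With n=5, e=3, d=3:
C(3+5-1, 5-1) = C(7, 4) = 35
C(3-3+5-1, 5-1) = C(4, 4) = 1
h(3) = 35 - 1 = 34

34


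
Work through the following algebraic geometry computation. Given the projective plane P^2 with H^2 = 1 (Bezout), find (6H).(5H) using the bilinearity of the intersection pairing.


Using bilinearity of the intersection pairing on the projective plane P^2:
(aH).(bH) = ab * (H.H)
We have H^2 = 1 (Bezout).
D.E = (6H).(5H) = 6*5*1
= 30*1
= 30

30


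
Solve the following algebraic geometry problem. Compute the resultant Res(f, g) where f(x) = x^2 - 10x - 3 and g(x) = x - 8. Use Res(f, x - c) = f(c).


For Res(f, x - c), we evaluate f at x = c.
f(8) = 8^2 - 10*8 - 3
= 64 - 80 - 3
= -16 - 3 = -19
Res(f, g) = -19

-19


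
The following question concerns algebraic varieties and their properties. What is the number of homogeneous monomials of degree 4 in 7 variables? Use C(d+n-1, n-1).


The number of degree-4 monomials in 7 variables is C(d+n-1, n-1).
= C(4+7-1, 7-1) = C(10, 6)
= 210

210


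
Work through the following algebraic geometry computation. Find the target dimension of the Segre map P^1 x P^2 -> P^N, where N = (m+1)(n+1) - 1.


The Segre embedding maps P^m x P^n into P^N via
all products of coordinates from each factor.
N = (m+1)(n+1) - 1
N = (1+1)(2+1) - 1
N = 2*3 - 1
N = 6 - 1 = 5

5


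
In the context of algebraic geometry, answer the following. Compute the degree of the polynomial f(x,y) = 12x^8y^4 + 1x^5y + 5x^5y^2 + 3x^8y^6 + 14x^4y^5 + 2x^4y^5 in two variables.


Examine each term for its total degree (sum of exponents).
  Term '12x^8y^4' has total degree 8+4 = 12.
  Term '1x^5y' has total degree 5+1 = 6.
  Term '5x^5y^2' has total degree 5+2 = 7.
  Term '3x^8y^6' has total degree 8+6 = 14.
  Term '14x^4y^5' has total degree 4+5 = 9.
  Term '2x^4y^5' has total degree 4+5 = 9.
The maximum total degree among all terms is 14.

14


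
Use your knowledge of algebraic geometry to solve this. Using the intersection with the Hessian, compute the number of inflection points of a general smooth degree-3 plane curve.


For a general smooth plane curve C of degree d, the inflection points are
the intersection of C with its Hessian curve, which has degree 3(d-2).
By Bezout, the total intersection number is d * 3(d-2) = 3 * 3 = 9.
For a general curve every flex is ordinary, so each contributes
multiplicity 1 to C·Hess(C), and the number of distinct inflection
points is 3d(d-2).
Inflection points = 3*3*(3-2) = 3*3*1 = 9

9


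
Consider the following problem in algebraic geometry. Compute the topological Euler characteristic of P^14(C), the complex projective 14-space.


The complex projective space P^14 has one cell in each even real dimension 0, 2, ..., 28.
The cohomology groups are H^{2k}(P^14) = Z for k = 0,...,14, and 0 otherwise.
Euler characteristic = sum of Betti numbers = 1 per even-dimensional cohomology group.
chi(P^14) = 14 + 1 = 15

15


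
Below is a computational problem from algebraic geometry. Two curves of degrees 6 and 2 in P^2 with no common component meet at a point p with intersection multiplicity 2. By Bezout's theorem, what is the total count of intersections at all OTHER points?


By Bezout's theorem, the total intersection number is d1 * d2.
Total = 6 * 2 = 12
Intersection multiplicity at p = 2
Remaining intersections = 12 - 2 = 10

10


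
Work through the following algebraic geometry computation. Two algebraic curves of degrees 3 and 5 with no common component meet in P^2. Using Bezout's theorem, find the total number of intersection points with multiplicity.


Bezout's theorem states the intersection count equals the product of degrees.
Intersection count = 3 * 5 = 15

15


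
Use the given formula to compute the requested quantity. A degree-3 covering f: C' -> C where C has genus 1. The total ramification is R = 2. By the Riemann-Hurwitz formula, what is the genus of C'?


Riemann-Hurwitz formula: 2g' - 2 = d(2g - 2) + R
Given: d = 3, g = 1, R = 2
2g' - 2 = 3*(2*1 - 2) + 2
2g' - 2 = 3*0 + 2
2g' - 2 = 0 + 2 = 2
2g' = 4
g' = 2

2


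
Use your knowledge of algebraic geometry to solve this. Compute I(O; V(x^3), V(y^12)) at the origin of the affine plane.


The intersection multiplicity of V(x^a) and V(y^b) at the origin is:
I(O; V(x^3), V(y^12)) = dim_k(k[x,y]/(x^3, y^12))
A basis for k[x,y]/(x^3, y^12) is the set of monomials x^i * y^j
where 0 <= i < 3 and 0 <= j < 12.
The number of such monomials is 3 * 12 = 36

36


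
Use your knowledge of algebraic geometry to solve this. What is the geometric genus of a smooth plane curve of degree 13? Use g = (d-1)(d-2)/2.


Using the genus formula for smooth plane curves:
g = (d-1)(d-2)/2
g = (13-1)(13-2)/2
g = 12*11/2
g = 132/2 = 66

66


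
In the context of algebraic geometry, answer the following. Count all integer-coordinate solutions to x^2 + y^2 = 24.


Systematically check integer values of x where x^2 <= 24.
For each valid x, check if 24 - x^2 is a perfect square.
Total integer solutions found: 0

0


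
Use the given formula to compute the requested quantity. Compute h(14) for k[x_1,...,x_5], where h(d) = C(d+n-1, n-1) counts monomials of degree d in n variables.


The Hilbert function for the polynomial ring in 5 variables is:
h(d) = C(d+n-1, n-1)
h(14) = C(14+5-1, 5-1) = C(18, 4)
= 18! / (4! * 14!)
= 3060

3060


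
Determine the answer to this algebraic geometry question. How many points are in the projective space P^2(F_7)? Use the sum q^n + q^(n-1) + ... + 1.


P^2(F_7) has (q^(n+1) - 1)/(q - 1) points.
= 7^2 + 7^1 + 7^0
= 49 + 7 + 1
= 57

57


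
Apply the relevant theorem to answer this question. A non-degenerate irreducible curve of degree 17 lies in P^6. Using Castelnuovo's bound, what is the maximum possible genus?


Castelnuovo's bound: write d - 1 = m(r-1) + epsilon with 0 <= epsilon < r-1.
d - 1 = 17 - 1 = 16
r - 1 = 6 - 1 = 5
16 = 3*5 + 1, so m = 3, epsilon = 1
pi(d, r) = m(m-1)(r-1)/2 + m*epsilon
= 3*2*5/2 + 3*1
= 30/2 + 3
= 15 + 3 = 18

18


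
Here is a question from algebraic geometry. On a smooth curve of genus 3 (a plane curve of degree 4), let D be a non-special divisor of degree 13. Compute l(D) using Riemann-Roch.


First, compute the genus of a smooth plane curve of degree 4:
g = (d-1)(d-2)/2 = (4-1)(4-2)/2 = 3
For a non-special divisor D (i.e., h^1(D) = 0), Riemann-Roch gives:
l(D) = deg(D) - g + 1
Since deg(D) = 13 >= 2g - 1 = 5, D is non-special.
l(D) = 13 - 3 + 1 = 11

11


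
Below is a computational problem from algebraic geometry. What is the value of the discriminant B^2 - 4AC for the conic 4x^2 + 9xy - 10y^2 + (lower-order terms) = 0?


The discriminant of a conic Ax^2 + Bxy + Cy^2 + ... = 0 is B^2 - 4AC.
B^2 = 9^2 = 81
4AC = 4*4*(-10) = -160
Discriminant = 81 + 160 = 241

241


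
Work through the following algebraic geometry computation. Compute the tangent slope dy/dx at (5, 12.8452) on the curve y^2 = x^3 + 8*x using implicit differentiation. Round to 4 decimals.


Using implicit differentiation of y^2 = x^3 + 8*x:
2y * dy/dx = 3x^2 + 8
dy/dx = (3x^2 + 8)/(2y)
Numerator: 3*5^2 + 8 = 83
Denominator: 2*12.8452 = 25.6904
dy/dx = 83/25.6904 = 3.2308

3.2308


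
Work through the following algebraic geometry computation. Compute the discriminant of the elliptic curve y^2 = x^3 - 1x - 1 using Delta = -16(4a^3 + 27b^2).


Compute each component:
4a^3 = 4*(-1)^3 = 4*(-1) = -4
27b^2 = 27*(-1)^2 = 27*1 = 27
4a^3 + 27b^2 = -4 + 27 = 23
Delta = -16*23 = -368

-368


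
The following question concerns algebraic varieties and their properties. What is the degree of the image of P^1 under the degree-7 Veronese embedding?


The Veronese variety v_7(P^1) has degree d^r.
d^r = 7^1 = 7

7


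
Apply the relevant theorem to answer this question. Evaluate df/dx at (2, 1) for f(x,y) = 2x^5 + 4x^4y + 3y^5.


df/dx = 5*2*x^4 + 4*4*x^3*y
At (2,1): 5*2*2^4 + 4*4*2^3*1
= 160 + 128
= 288

288


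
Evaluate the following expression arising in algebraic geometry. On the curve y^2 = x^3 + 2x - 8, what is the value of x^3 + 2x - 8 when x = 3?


Compute x^3 + 2x - 8 at x = 3:
x^3 = 3^3 = 27
2*x = 2*3 = 6
Sum: 27 + 6 - 8 = 25

25


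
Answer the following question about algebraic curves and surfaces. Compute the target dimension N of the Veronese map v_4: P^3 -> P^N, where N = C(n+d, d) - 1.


The Veronese embedding v_d: P^n -> P^N maps each point to all
degree-d monomials in n+1 homogeneous coordinates.
N = C(n+d, d) - 1
N = C(3+4, 4) - 1
N = C(7, 4) - 1
C(7, 4) = 35
N = 35 - 1 = 34

34


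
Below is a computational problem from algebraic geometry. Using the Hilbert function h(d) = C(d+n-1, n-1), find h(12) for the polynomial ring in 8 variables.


The Hilbert function for the polynomial ring in 8 variables is:
h(d) = C(d+n-1, n-1)
h(12) = C(12+8-1, 8-1) = C(19, 7)
= 19! / (7! * 12!)
= 50388

50388


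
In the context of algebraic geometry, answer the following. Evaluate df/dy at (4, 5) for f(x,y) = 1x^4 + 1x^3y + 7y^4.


df/dy = 1*x^3 + 4*7*y^3
At (4,5): 1*4^3 + 4*7*5^3
= 64 + 3500
= 3564

3564


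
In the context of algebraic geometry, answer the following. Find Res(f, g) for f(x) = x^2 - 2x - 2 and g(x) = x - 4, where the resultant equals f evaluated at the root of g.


For Res(f, x - c), we evaluate f at x = c.
f(4) = 4^2 - 2*4 - 2
= 16 - 8 - 2
= 8 - 2 = 6
Res(f, g) = 6

6


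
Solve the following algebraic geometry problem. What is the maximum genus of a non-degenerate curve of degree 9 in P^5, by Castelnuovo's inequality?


Castelnuovo's bound: write d - 1 = m(r-1) + epsilon with 0 <= epsilon < r-1.
d - 1 = 9 - 1 = 8
r - 1 = 5 - 1 = 4
8 = 2*4 + 0, so m = 2, epsilon = 0
pi(d, r) = m(m-1)(r-1)/2 + m*epsilon
= 2*1*4/2 + 2*0
= 8/2 + 0
= 4 + 0 = 4

4


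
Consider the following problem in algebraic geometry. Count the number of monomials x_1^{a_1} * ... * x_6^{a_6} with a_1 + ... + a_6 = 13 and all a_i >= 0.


The number of degree-13 monomials in 6 variables is C(d+n-1, n-1).
= C(13+6-1, 6-1) = C(18, 5)
= 8568

8568


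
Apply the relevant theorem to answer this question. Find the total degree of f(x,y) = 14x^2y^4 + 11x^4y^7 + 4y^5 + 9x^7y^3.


Examine each term for its total degree (sum of exponents).
  Term '14x^2y^4' has total degree 2+4 = 6.
  Term '11x^4y^7' has total degree 4+7 = 11.
  Term '4y^5' has total degree 0+5 = 5.
  Term '9x^7y^3' has total degree 7+3 = 10.
The maximum total degree among all terms is 11.

11


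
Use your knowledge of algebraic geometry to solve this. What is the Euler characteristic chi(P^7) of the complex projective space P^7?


The complex projective space P^7 has one cell in each even real dimension 0, 2, ..., 14.
The cohomology groups are H^{2k}(P^7) = Z for k = 0,...,7, and 0 otherwise.
Euler characteristic = sum of Betti numbers = 1 per even-dimensional cohomology group.
chi(P^7) = 7 + 1 = 8

8


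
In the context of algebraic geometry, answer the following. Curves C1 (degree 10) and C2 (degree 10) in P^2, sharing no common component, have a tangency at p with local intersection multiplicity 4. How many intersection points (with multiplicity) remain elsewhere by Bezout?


By Bezout's theorem, the total intersection number is d1 * d2.
Total = 10 * 10 = 100
Intersection multiplicity at p = 4
Remaining intersections = 100 - 4 = 96

96


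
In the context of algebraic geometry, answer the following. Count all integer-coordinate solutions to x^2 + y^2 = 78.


Systematically check integer values of x where x^2 <= 78.
For each valid x, check if 78 - x^2 is a perfect square.
Total integer solutions found: 0

0


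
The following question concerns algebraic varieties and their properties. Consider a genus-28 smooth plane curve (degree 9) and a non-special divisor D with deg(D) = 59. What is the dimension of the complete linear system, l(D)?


First, compute the genus of a smooth plane curve of degree 9:
g = (d-1)(d-2)/2 = (9-1)(9-2)/2 = 28
For a non-special divisor D (i.e., h^1(D) = 0), Riemann-Roch gives:
l(D) = deg(D) - g + 1
Since deg(D) = 59 >= 2g - 1 = 55, D is non-special.
l(D) = 59 - 28 + 1 = 32

32


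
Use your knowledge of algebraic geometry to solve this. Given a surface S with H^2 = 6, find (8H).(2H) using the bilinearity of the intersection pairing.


Using bilinearity of the intersection pairing on a surface S:
(aH).(bH) = ab * (H.H)
We have H^2 = 6.
D.E = (8H).(2H) = 8*2*6
= 16*6
= 96

96


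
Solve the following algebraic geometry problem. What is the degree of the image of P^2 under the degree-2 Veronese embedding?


The Veronese variety v_2(P^2) has degree d^r.
d^r = 2^2 = 4

4


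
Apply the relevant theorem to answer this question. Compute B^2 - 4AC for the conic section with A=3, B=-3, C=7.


The discriminant of a conic Ax^2 + Bxy + Cy^2 + ... = 0 is B^2 - 4AC.
B^2 = (-3)^2 = 9
4AC = 4*3*7 = 84
Discriminant = 9 - 84 = -75

-75


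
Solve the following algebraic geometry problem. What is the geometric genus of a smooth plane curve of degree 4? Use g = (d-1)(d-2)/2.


Using the genus formula for smooth plane curves:
g = (d-1)(d-2)/2
g = (4-1)(4-2)/2
g = 3*2/2
g = 6/2 = 3

3


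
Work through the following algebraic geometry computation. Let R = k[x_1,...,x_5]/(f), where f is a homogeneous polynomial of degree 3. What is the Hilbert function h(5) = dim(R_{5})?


For R = k[x_1,...,x_n]/(f) with f homogeneous of degree e:
The Hilbert series is (1 - t^e)/(1 - t)^n.
So h(d) = C(d+n-1, n-1) - C(d-e+n-1, n-1) for d >= e.
With n=5, e=3, d=5:
C(5+5-1, 5-1) = C(9, 4) = 126
C(5-3+5-1, 5-1) = C(6, 4) = 15
h(5) = 126 - 15 = 111

111


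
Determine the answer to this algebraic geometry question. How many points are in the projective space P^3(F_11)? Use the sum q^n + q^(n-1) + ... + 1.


P^3(F_11) has (q^(n+1) - 1)/(q - 1) points.
= 11^3 + 11^2 + 11^1 + 11^0
= 1331 + 121 + 11 + 1
= 1464

1464


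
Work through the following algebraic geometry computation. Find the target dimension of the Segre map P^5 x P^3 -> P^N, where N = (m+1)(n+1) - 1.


The Segre embedding maps P^m x P^n into P^N via
all products of coordinates from each factor.
N = (m+1)(n+1) - 1
N = (5+1)(3+1) - 1
N = 6*4 - 1
N = 24 - 1 = 23

23


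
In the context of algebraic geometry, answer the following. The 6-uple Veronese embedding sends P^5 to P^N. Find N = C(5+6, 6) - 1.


The Veronese embedding v_d: P^n -> P^N maps each point to all
degree-d monomials in n+1 homogeneous coordinates.
N = C(n+d, d) - 1
N = C(5+6, 6) - 1
N = C(11, 6) - 1
C(11, 6) = 462
N = 462 - 1 = 461

461


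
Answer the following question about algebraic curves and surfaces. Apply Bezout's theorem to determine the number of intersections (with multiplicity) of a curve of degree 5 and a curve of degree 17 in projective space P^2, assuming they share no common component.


Bezout's theorem states the intersection count equals the product of degrees.
Intersection count = 5 * 17 = 85

85


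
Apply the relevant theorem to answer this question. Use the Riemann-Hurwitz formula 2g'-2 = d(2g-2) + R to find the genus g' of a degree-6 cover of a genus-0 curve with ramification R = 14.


Riemann-Hurwitz formula: 2g' - 2 = d(2g - 2) + R
Given: d = 6, g = 0, R = 14
2g' - 2 = 6*(2*0 - 2) + 14
2g' - 2 = 6*(-2) + 14
2g' - 2 = -12 + 14 = 2
2g' = 4
g' = 2

2


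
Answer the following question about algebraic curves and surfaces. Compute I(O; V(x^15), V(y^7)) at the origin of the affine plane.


The intersection multiplicity of V(x^a) and V(y^b) at the origin is:
I(O; V(x^15), V(y^7)) = dim_k(k[x,y]/(x^15, y^7))
A basis for k[x,y]/(x^15, y^7) is the set of monomials x^i * y^j
where 0 <= i < 15 and 0 <= j < 7.
The number of such monomials is 15 * 7 = 105

105


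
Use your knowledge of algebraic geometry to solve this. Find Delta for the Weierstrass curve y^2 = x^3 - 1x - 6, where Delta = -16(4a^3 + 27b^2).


Compute each component:
4a^3 = 4*(-1)^3 = 4*(-1) = -4
27b^2 = 27*(-6)^2 = 27*36 = 972
4a^3 + 27b^2 = -4 + 972 = 968
Delta = -16*968 = -15488

-15488


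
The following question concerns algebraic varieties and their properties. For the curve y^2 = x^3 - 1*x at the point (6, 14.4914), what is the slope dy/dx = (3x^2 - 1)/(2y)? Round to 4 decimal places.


Using implicit differentiation of y^2 = x^3 - 1*x:
2y * dy/dx = 3x^2 - 1
dy/dx = (3x^2 - 1)/(2y)
Numerator: 3*6^2 - 1 = 107
Denominator: 2*14.4914 = 28.9828
dy/dx = 107/28.9828 = 3.6918

3.6918


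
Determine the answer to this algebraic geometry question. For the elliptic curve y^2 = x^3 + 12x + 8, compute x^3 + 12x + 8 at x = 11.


Compute x^3 + 12x + 8 at x = 11:
x^3 = 11^3 = 1331
12*x = 12*11 = 132
Sum: 1331 + 132 + 8 = 1471

1471


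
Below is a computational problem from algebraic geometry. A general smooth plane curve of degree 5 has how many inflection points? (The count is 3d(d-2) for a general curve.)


For a general smooth plane curve C of degree d, the inflection points are
the intersection of C with its Hessian curve, which has degree 3(d-2).
By Bezout, the total intersection number is d * 3(d-2) = 5 * 9 = 45.
For a general curve every flex is ordinary, so each contributes
multiplicity 1 to C·Hess(C), and the number of distinct inflection
points is 3d(d-2).
Inflection points = 3*5*(5-2) = 3*5*3 = 45

45


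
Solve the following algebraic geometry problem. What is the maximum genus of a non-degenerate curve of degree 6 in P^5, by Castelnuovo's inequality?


Castelnuovo's bound: write d - 1 = m(r-1) + epsilon with 0 <= epsilon < r-1.
d - 1 = 6 - 1 = 5
r - 1 = 5 - 1 = 4
5 = 1*4 + 1, so m = 1, epsilon = 1
pi(d, r) = m(m-1)(r-1)/2 + m*epsilon
= 1*0*4/2 + 1*1
= 0/2 + 1
= 0 + 1 = 1

1


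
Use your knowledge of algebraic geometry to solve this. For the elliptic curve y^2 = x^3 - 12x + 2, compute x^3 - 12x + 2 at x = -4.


Compute x^3 - 12x + 2 at x = -4:
x^3 = (-4)^3 = -64
(-12)*x = (-12)*(-4) = 48
Sum: -64 + 48 + 2 = -14

-14
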